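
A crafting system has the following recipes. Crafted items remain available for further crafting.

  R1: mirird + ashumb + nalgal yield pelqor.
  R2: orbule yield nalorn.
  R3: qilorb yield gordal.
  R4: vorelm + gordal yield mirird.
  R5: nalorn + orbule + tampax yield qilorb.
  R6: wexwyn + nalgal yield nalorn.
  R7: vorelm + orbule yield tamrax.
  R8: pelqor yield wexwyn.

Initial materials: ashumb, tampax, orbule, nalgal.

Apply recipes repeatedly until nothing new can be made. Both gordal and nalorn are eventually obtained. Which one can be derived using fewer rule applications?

nalorn: Using R2, orbule makes nalorn. [1 rule application]
gordal: Using R2, orbule makes nalorn. Using R5, nalorn, orbule, and tampax make qilorb. qilorb → gordal (R3). [3 rule applications]
nalorn needs fewer.

nalorn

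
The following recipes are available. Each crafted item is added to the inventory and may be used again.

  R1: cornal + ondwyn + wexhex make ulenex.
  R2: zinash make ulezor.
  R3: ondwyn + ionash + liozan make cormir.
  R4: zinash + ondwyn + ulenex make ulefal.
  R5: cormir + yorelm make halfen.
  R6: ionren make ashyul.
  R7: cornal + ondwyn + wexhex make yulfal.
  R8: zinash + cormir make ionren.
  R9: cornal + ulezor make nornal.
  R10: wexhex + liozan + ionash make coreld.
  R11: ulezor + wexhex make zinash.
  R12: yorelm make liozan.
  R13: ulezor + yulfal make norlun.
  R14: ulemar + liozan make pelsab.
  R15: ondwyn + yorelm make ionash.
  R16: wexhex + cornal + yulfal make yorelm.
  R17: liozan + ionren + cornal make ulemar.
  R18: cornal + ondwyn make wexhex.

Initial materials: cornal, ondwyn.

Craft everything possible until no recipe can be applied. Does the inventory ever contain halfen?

Yes

cornal + ondwyn → wexhex (R18).
cornal + ondwyn + wexhex → yulfal (R7).
wexhex + cornal + yulfal → yorelm (R16).
yorelm → liozan (R12).
ondwyn + yorelm → ionash (R15).
Using R3, ondwyn, ionash, and liozan make cormir.
Using R5, cormir and yorelm make halfen.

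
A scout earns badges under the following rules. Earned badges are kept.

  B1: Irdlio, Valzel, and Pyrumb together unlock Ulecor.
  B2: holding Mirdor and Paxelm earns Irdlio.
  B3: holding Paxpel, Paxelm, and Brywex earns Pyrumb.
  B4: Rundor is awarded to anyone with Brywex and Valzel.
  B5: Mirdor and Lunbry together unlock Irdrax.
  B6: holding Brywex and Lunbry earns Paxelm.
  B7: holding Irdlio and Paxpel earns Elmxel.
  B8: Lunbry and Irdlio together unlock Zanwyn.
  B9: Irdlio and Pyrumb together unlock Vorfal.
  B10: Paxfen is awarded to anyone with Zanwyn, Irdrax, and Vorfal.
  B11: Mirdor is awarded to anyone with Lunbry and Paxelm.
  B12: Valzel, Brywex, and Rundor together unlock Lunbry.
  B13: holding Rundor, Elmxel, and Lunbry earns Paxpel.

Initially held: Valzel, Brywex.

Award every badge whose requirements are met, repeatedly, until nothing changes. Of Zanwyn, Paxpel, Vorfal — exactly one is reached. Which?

With Brywex and Valzel, Rundor is earned (B4).
With Valzel, Brywex, and Rundor, Lunbry is earned (B12).
With Brywex and Lunbry, Paxelm is earned (B6).
With Lunbry and Paxelm, Mirdor is earned (B11).
With Mirdor and Paxelm, Irdlio is earned (B2).
With Lunbry and Irdlio, Zanwyn is earned (B8).
Paxpel would need Rundor, Elmxel, and Lunbry (B13), but Elmxel is never earned. Vorfal would need Irdlio and Pyrumb (B9), but Pyrumb is never earned.

Zanwyn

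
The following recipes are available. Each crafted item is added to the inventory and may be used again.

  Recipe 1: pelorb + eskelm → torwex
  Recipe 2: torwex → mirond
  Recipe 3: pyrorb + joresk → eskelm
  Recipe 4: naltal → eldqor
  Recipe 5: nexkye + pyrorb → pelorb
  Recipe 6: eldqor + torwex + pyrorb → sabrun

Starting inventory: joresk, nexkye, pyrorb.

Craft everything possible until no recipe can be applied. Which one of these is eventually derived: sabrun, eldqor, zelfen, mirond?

pyrorb + joresk → eskelm (Recipe 3).
Using Recipe 5, nexkye and pyrorb make pelorb.
pelorb + eskelm → torwex (Recipe 1).
torwex → mirond (Recipe 2).
No rule produces zelfen, and it is not given. eldqor would need naltal (Recipe 4), but naltal is never obtained. sabrun would need eldqor, torwex, and pyrorb (Recipe 6), but eldqor is never obtained.

mirond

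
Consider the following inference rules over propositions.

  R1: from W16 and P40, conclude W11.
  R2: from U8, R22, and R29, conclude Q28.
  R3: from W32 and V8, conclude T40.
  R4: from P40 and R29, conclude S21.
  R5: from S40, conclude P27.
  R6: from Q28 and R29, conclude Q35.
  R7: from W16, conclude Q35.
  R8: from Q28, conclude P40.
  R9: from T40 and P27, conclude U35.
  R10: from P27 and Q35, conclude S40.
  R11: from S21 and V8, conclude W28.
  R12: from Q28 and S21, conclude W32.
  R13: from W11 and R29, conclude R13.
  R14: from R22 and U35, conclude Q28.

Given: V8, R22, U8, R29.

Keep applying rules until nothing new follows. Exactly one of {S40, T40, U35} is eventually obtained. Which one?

U8, R22, and R29 hold, so Q28 follows (R2).
Q28 holds, so P40 follows (R8).
From P40 and R29, R4 gives S21.
From Q28 and S21, R12 gives W32.
W32 and V8 hold, so T40 follows (R3).
U35 would need T40 and P27 (R9), but P27 is never established. S40 would need P27 and Q35 (R10), but P27 is never established.

T40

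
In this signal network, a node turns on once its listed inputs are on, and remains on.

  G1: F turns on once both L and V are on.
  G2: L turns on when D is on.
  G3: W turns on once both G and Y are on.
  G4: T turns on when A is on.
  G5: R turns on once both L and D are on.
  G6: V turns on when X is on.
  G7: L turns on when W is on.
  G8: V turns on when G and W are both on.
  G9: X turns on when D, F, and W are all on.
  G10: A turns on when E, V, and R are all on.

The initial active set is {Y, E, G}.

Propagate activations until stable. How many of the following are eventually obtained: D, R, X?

0

No rule produces D, and it is not given.
R would need L and D (G5), but D never turns on.
X would need D, F, and W (G9), but D never turns on.
None of the 3 are reached.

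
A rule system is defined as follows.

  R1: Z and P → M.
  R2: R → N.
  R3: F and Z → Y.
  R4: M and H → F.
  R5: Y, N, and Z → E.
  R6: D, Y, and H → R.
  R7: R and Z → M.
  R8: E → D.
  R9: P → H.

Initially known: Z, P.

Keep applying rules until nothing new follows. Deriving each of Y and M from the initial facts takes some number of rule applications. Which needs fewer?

M: Z and P hold, so M follows (R1). [1 rule application]
Y: Z and P hold, so M follows (R1). P holds, so H follows (R9). From M and H, R4 gives F. From F and Z, R3 gives Y. [4 rule applications]
M needs fewer.

M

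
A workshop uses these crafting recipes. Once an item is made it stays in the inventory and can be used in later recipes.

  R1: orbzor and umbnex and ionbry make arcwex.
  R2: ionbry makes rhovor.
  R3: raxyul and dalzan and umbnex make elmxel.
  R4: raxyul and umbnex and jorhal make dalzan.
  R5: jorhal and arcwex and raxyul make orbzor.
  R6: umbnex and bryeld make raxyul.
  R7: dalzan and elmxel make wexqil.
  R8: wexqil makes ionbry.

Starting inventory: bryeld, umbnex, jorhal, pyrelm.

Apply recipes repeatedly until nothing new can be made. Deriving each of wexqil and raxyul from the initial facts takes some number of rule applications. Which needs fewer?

raxyul

raxyul: Using R6, umbnex and bryeld make raxyul. [1 rule application]
wexqil: Using R6, umbnex and bryeld make raxyul. raxyul and umbnex and jorhal → dalzan (R4). raxyul and dalzan and umbnex → elmxel (R3). dalzan and elmxel → wexqil (R7). [4 rule applications]
raxyul needs fewer.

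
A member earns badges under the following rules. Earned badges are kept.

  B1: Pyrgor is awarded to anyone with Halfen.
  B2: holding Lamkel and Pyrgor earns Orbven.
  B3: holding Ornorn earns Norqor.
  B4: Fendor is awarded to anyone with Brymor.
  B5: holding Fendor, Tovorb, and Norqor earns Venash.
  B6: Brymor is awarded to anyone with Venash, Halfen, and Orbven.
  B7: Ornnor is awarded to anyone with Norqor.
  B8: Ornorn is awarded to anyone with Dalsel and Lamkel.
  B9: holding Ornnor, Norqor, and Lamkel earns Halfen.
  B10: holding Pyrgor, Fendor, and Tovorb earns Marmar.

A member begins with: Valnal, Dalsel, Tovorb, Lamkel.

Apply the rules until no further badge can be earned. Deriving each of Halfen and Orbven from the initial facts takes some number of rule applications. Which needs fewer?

Halfen: With Dalsel and Lamkel, Ornorn is earned (B8). With Ornorn, Norqor is earned (B3). With Norqor, Ornnor is earned (B7). With Ornnor, Norqor, and Lamkel, Halfen is earned (B9). [4 rule applications]
Orbven: With Dalsel and Lamkel, Ornorn is earned (B8). With Ornorn, Norqor is earned (B3). With Norqor, Ornnor is earned (B7). With Ornnor, Norqor, and Lamkel, Halfen is earned (B9). With Halfen, Pyrgor is earned (B1). With Lamkel and Pyrgor, Orbven is earned (B2). [6 rule applications]
Halfen needs fewer.

Halfen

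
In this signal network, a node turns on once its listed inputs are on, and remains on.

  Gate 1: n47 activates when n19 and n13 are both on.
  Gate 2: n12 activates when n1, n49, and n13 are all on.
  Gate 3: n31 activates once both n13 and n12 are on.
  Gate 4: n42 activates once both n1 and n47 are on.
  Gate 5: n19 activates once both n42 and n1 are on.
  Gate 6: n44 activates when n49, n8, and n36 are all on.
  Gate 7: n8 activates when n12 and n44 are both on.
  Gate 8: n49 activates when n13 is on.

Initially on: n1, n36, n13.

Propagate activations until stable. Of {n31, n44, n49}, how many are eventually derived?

2

n13 is on, so n49 activates (Gate 8).
Gate 2: n1, n49, and n13 on → n12 on.
Gate 3: n13 and n12 on → n31 on.
n31: reached.
n44 would need n49, n8, and n36 (Gate 6), but n8 never turns on.
n49: reached.
Reached: n31 and n49 — 2 of the 3.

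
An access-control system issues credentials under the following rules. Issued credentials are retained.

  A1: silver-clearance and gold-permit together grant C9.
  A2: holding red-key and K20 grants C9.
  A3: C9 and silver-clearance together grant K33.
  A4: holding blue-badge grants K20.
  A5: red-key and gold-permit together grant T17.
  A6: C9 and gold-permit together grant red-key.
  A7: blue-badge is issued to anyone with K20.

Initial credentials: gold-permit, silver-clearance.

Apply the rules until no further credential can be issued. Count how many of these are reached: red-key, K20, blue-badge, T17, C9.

3

Holding silver-clearance and gold-permit grants C9 (A1).
Holding C9 and gold-permit grants red-key (A6).
Holding red-key and gold-permit grants T17 (A5).
red-key: reached.
K20 would need blue-badge (A4), but blue-badge is never granted.
blue-badge would need K20 (A7), but K20 is never granted.
T17: reached.
C9: reached.
Reached: red-key, T17, and C9 — 3 of the 5.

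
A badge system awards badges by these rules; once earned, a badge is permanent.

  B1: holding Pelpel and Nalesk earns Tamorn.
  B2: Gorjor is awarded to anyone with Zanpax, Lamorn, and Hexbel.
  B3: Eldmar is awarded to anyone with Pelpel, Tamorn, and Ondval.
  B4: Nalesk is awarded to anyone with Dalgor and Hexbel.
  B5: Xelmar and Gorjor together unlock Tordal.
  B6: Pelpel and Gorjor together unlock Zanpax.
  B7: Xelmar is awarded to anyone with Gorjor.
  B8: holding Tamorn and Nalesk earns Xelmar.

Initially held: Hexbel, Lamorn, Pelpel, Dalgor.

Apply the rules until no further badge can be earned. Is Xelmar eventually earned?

Yes

With Dalgor and Hexbel, Nalesk is earned (B4).
With Pelpel and Nalesk, Tamorn is earned (B1).
With Tamorn and Nalesk, Xelmar is earned (B8).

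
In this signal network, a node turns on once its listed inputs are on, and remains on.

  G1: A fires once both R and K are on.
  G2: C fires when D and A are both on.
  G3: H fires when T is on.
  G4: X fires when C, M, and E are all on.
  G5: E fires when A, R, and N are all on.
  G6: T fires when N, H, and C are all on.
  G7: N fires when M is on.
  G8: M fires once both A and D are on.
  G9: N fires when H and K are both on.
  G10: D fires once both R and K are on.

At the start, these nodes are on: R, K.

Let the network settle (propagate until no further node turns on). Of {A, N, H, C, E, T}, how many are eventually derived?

4

R and K are on, so A fires (G1).
G10: R and K on → D on.
D and A are on, so C fires (G2).
A and D are on, so M fires (G8).
G7: M on → N on.
G5: A, R, and N on → E on.
A: reached.
N: reached.
H would need T (G3), but T never turns on.
C: reached.
E: reached.
T would need N, H, and C (G6), but H never turns on.
Reached: A, N, C, and E — 4 of the 6.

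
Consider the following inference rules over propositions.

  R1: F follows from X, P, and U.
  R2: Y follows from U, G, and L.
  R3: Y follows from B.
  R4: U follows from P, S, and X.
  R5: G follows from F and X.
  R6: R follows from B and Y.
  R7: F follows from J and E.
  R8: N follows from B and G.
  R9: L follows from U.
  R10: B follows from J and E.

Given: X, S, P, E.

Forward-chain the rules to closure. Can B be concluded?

No

B would need J and E (R10), but J is never established.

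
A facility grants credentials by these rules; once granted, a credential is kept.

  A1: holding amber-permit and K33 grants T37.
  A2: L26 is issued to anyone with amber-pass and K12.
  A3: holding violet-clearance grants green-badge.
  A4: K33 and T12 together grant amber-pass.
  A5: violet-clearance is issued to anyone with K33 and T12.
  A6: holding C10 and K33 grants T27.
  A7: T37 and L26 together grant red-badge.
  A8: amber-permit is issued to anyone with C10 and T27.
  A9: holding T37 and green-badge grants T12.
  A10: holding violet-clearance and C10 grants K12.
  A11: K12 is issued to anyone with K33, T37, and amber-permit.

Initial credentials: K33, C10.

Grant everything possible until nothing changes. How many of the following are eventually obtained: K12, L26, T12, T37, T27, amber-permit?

Holding C10 and K33 grants T27 (A6).
Holding C10 and T27 grants amber-permit (A8).
Holding amber-permit and K33 grants T37 (A1).
Holding K33, T37, and amber-permit grants K12 (A11).
K12: reached.
L26 would need amber-pass and K12 (A2), but amber-pass is never granted.
T12 would need T37 and green-badge (A9), but green-badge is never granted.
T37: reached.
T27: reached.
amber-permit: reached.
Reached: K12, T37, T27, and amber-permit — 4 of the 6.

4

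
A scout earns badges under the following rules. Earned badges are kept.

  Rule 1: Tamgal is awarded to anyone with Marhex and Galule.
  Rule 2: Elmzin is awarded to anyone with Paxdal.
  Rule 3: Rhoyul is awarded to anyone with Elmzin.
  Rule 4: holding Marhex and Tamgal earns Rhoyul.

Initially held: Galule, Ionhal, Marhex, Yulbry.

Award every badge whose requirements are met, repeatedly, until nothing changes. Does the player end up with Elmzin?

No

Elmzin would need Paxdal (Rule 2), but Paxdal is never earned.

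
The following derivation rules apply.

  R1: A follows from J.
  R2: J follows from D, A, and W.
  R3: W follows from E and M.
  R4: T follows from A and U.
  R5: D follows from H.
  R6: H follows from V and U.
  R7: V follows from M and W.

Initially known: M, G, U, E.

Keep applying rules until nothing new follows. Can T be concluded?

No

T would need A and U (R4), but A is never established.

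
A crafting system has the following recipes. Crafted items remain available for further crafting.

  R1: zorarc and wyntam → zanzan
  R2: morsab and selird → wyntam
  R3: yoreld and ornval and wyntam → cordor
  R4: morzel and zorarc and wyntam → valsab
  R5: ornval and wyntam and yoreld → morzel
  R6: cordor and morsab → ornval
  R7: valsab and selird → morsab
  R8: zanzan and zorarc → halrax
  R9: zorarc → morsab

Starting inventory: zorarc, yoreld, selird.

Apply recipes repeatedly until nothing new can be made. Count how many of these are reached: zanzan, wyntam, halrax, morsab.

zorarc → morsab (R9).
morsab and selird → wyntam (R2).
Using R1, zorarc and wyntam make zanzan.
zanzan and zorarc → halrax (R8).
zanzan: reached.
wyntam: reached.
halrax: reached.
morsab: reached.
All 4 are reached.

4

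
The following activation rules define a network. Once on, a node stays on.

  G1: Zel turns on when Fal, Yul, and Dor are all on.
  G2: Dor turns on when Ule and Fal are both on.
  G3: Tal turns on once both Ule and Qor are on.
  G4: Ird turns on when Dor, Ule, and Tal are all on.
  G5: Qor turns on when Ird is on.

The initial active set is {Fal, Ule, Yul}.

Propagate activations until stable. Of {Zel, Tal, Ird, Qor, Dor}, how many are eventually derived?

Ule and Fal are on, so Dor turns on (G2).
Fal, Yul, and Dor are on, so Zel turns on (G1).
Zel: reached.
Tal would need Ule and Qor (G3), but Qor never turns on.
Ird would need Dor, Ule, and Tal (G4), but Tal never turns on.
Qor would need Ird (G5), but Ird never turns on.
Dor: reached.
Reached: Zel and Dor — 2 of the 5.

2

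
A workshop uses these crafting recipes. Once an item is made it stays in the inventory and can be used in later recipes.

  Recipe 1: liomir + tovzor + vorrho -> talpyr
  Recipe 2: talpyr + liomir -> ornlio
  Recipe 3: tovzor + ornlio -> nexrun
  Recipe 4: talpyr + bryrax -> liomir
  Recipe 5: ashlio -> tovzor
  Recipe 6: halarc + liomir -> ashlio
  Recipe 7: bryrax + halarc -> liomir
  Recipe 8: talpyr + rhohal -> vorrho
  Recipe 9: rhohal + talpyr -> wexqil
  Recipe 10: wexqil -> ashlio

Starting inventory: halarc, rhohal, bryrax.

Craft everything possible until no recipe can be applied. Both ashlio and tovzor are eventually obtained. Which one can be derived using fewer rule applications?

ashlio: Using Recipe 7, bryrax and halarc make liomir. Using Recipe 6, halarc and liomir make ashlio. [2 rule applications]
tovzor: bryrax + halarc -> liomir (Recipe 7). Using Recipe 6, halarc and liomir make ashlio. ashlio -> tovzor (Recipe 5). [3 rule applications]
ashlio needs fewer.

ashlio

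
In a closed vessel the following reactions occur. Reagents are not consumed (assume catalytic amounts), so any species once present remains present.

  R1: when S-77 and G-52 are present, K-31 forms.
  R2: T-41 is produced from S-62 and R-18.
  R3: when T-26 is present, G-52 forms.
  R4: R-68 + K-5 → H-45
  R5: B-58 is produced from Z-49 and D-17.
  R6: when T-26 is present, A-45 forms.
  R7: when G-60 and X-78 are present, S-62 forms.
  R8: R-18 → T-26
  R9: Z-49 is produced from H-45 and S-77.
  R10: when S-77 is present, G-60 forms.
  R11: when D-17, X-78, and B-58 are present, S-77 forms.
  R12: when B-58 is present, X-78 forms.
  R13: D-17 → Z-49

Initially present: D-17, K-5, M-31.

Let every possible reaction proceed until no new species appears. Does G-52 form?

G-52 would need T-26 (R3), but T-26 never forms.

No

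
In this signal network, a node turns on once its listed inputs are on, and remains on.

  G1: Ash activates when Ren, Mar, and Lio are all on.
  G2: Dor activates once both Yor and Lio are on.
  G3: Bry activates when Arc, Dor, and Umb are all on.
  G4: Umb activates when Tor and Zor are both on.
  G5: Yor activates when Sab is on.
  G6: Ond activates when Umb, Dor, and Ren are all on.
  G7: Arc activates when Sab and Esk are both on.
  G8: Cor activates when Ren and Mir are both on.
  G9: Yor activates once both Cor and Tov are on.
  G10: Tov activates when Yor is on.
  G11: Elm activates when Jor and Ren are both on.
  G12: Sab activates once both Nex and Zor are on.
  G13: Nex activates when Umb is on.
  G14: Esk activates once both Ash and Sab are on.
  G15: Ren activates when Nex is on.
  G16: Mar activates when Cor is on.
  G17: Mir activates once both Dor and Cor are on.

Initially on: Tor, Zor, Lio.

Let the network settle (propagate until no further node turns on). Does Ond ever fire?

Yes

Tor and Zor are on, so Umb activates (G4).
G13: Umb on → Nex on.
Nex is on, so Ren activates (G15).
G12: Nex and Zor on → Sab on.
G5: Sab on → Yor on.
G2: Yor and Lio on → Dor on.
Umb, Dor, and Ren are on, so Ond activates (G6).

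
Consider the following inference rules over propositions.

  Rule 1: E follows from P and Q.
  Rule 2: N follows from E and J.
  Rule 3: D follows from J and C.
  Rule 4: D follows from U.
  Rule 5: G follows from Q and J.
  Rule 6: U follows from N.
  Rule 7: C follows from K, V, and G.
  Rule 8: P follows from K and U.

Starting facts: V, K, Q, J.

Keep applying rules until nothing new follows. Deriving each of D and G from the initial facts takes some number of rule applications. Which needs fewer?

G

G: Q and J hold, so G follows (Rule 5). [1 rule application]
D: From Q and J, Rule 5 gives G. K, V, and G hold, so C follows (Rule 7). J and C hold, so D follows (Rule 3). [3 rule applications]
G needs fewer.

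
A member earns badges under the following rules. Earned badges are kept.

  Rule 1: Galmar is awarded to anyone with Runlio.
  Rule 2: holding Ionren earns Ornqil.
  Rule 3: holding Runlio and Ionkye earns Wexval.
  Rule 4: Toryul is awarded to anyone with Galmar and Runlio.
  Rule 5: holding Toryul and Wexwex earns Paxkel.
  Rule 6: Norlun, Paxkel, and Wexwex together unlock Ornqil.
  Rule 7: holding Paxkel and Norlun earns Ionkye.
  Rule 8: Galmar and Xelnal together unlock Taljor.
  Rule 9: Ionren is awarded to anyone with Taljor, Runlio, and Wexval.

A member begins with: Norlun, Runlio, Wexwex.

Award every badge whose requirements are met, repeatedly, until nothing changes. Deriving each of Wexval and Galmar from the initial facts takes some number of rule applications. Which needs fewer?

Galmar: With Runlio, Galmar is earned (Rule 1). [1 rule application]
Wexval: With Runlio, Galmar is earned (Rule 1). With Galmar and Runlio, Toryul is earned (Rule 4). With Toryul and Wexwex, Paxkel is earned (Rule 5). With Paxkel and Norlun, Ionkye is earned (Rule 7). With Runlio and Ionkye, Wexval is earned (Rule 3). [5 rule applications]
Galmar needs fewer.

Galmar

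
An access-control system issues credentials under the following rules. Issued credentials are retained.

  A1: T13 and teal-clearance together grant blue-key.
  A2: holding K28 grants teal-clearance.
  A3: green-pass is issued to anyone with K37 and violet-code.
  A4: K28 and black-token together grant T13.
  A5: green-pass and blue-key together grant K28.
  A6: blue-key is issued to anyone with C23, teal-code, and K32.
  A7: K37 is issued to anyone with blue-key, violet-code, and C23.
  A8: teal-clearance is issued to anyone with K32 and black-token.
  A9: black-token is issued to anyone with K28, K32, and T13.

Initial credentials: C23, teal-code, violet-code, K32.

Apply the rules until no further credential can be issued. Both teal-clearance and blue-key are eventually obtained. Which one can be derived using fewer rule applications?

blue-key

blue-key: Holding C23, teal-code, and K32 grants blue-key (A6). [1 rule application]
teal-clearance: Holding C23, teal-code, and K32 grants blue-key (A6). Holding blue-key, violet-code, and C23 grants K37 (A7). Holding K37 and violet-code grants green-pass (A3). Holding green-pass and blue-key grants K28 (A5). Holding K28 grants teal-clearance (A2). [5 rule applications]
blue-key needs fewer.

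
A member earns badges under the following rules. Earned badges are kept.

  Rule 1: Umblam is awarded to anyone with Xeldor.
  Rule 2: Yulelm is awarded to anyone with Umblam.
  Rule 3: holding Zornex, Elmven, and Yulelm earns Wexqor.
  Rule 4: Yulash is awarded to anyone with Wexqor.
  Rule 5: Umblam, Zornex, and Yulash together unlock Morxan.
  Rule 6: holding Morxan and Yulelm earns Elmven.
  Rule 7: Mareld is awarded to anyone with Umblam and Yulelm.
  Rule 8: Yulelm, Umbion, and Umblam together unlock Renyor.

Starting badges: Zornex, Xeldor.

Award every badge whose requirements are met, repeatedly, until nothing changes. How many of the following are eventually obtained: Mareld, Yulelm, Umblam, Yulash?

With Xeldor, Umblam is earned (Rule 1).
With Umblam, Yulelm is earned (Rule 2).
With Umblam and Yulelm, Mareld is earned (Rule 7).
Mareld: reached.
Yulelm: reached.
Umblam: reached.
Yulash would need Wexqor (Rule 4), but Wexqor is never earned.
Reached: Mareld, Yulelm, and Umblam — 3 of the 4.

3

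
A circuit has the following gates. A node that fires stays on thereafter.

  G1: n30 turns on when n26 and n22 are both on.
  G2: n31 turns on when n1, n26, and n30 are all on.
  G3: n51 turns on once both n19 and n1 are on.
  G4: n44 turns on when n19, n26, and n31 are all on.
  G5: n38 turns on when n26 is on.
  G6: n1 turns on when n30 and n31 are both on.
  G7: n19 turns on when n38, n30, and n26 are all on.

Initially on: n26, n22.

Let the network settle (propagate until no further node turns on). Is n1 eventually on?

No

n1 would need n30 and n31 (G6), but n31 never turns on.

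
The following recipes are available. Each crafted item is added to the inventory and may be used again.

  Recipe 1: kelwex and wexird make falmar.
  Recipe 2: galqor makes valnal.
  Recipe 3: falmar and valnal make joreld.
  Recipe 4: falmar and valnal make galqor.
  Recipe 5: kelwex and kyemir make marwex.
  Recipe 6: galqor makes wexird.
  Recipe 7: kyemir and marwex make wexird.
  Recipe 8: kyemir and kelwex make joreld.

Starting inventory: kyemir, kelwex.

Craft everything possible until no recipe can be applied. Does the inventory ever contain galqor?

galqor would need falmar and valnal (Recipe 4), but valnal is never obtained.

No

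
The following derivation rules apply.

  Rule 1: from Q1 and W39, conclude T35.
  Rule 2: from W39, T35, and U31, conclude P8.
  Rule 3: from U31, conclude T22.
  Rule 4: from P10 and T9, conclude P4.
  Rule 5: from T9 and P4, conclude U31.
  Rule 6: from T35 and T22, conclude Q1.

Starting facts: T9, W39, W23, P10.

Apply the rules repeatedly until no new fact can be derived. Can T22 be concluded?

From P10 and T9, Rule 4 gives P4.
T9 and P4 hold, so U31 follows (Rule 5).
U31 holds, so T22 follows (Rule 3).

Yes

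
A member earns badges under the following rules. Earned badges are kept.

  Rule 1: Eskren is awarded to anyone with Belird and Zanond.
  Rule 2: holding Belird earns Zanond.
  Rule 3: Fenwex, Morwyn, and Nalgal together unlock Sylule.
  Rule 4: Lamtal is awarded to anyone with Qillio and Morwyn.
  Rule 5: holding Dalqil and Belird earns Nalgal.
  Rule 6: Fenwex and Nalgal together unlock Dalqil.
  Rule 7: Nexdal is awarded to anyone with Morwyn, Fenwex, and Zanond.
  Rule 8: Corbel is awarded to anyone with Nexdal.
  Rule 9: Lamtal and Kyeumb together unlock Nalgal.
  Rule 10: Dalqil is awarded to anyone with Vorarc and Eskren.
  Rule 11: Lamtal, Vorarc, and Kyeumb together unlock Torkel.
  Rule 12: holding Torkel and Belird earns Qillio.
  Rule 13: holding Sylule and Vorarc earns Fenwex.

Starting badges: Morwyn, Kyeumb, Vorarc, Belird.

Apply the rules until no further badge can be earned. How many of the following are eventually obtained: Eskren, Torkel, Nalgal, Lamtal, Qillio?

2

With Belird, Zanond is earned (Rule 2).
With Belird and Zanond, Eskren is earned (Rule 1).
With Vorarc and Eskren, Dalqil is earned (Rule 10).
With Dalqil and Belird, Nalgal is earned (Rule 5).
Eskren: reached.
Torkel would need Lamtal, Vorarc, and Kyeumb (Rule 11), but Lamtal is never earned.
Nalgal: reached.
Lamtal would need Qillio and Morwyn (Rule 4), but Qillio is never earned.
Qillio would need Torkel and Belird (Rule 12), but Torkel is never earned.
Reached: Eskren and Nalgal — 2 of the 5.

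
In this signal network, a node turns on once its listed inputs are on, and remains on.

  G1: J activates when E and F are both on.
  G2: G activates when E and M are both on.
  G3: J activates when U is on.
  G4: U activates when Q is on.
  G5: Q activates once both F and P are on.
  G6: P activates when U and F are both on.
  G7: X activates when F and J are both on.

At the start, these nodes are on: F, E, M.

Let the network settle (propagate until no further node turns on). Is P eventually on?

P would need U and F (G6), but U never turns on.

No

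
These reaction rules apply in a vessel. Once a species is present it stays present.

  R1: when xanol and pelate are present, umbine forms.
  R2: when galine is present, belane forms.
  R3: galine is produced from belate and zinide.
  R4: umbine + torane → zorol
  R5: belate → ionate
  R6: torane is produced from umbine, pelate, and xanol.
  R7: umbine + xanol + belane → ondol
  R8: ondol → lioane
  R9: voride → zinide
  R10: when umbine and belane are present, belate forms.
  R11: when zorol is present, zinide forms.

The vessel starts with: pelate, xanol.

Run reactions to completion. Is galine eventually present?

No

galine would need belate and zinide (R3), but belate never forms.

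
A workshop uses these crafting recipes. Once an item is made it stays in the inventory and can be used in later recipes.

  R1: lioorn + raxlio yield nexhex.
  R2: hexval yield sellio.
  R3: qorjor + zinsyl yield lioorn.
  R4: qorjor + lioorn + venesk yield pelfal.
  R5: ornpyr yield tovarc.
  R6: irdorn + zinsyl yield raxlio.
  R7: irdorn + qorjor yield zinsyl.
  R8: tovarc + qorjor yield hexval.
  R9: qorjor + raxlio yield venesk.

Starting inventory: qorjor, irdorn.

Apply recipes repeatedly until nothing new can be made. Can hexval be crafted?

hexval would need tovarc and qorjor (R8), but tovarc is never obtained.

No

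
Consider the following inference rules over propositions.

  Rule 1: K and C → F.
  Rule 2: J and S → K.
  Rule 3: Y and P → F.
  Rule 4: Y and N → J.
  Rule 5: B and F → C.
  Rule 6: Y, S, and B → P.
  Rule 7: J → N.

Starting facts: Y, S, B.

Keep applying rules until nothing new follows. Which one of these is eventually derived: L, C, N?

C

From Y, S, and B, Rule 6 gives P.
From Y and P, Rule 3 gives F.
B and F hold, so C follows (Rule 5).
N would need J (Rule 7), but J is never established. No rule produces L, and it is not given.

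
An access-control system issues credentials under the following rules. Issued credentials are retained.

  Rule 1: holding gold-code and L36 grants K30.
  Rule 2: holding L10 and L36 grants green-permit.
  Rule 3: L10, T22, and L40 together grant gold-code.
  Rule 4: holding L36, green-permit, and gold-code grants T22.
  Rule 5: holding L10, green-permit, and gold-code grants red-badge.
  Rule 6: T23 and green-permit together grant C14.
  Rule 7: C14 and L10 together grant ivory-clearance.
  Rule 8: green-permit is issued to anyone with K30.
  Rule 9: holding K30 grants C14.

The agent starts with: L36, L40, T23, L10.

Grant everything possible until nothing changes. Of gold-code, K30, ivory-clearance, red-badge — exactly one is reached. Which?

ivory-clearance

Holding L10 and L36 grants green-permit (Rule 2).
Holding T23 and green-permit grants C14 (Rule 6).
Holding C14 and L10 grants ivory-clearance (Rule 7).
K30 would need gold-code and L36 (Rule 1), but gold-code is never granted. gold-code would need L10, T22, and L40 (Rule 3), but T22 is never granted. red-badge would need L10, green-permit, and gold-code (Rule 5), but gold-code is never granted.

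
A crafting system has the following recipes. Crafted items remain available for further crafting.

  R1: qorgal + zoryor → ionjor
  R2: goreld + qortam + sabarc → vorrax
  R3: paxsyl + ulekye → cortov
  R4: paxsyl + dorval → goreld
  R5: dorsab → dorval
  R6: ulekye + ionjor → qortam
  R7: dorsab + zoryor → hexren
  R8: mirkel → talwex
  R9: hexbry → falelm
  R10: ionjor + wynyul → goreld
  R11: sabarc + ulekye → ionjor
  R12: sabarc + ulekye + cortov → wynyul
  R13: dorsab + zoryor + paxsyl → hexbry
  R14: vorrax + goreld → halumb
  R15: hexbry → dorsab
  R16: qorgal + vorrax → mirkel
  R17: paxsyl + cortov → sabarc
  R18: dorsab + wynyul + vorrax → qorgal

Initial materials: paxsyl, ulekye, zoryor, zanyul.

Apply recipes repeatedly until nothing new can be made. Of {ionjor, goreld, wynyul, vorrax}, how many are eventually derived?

4

paxsyl + ulekye → cortov (R3).
Using R17, paxsyl and cortov make sabarc.
Using R12, sabarc, ulekye, and cortov make wynyul.
sabarc + ulekye → ionjor (R11).
Using R10, ionjor and wynyul make goreld.
ulekye + ionjor → qortam (R6).
goreld + qortam + sabarc → vorrax (R2).
ionjor: reached.
goreld: reached.
wynyul: reached.
vorrax: reached.
All 4 are reached.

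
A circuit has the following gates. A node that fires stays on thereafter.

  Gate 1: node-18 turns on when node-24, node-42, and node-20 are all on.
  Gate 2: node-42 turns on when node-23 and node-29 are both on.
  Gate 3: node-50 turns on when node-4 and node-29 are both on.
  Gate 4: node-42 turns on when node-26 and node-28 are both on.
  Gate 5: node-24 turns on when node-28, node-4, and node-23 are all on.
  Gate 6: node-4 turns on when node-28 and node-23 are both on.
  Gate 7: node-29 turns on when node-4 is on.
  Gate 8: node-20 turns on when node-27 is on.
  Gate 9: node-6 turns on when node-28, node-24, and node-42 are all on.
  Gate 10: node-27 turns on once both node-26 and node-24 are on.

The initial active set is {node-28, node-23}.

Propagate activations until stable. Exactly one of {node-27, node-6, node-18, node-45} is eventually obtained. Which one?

Gate 6: node-28 and node-23 on → node-4 on.
Gate 5: node-28, node-4, and node-23 on → node-24 on.
node-4 is on, so node-29 turns on (Gate 7).
node-23 and node-29 are on, so node-42 turns on (Gate 2).
node-28, node-24, and node-42 are on, so node-6 turns on (Gate 9).
node-18 would need node-24, node-42, and node-20 (Gate 1), but node-20 never turns on. No rule produces node-45, and it is not given. node-27 would need node-26 and node-24 (Gate 10), but node-26 never turns on.

node-6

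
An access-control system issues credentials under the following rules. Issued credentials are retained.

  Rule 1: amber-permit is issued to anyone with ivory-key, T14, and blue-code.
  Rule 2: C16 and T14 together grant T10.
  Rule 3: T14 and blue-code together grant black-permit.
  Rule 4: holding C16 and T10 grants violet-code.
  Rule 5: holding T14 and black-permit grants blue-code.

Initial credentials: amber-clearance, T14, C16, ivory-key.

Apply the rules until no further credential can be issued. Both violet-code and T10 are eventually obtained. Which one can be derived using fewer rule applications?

T10: Holding C16 and T14 grants T10 (Rule 2). [1 rule application]
violet-code: Holding C16 and T14 grants T10 (Rule 2). Holding C16 and T10 grants violet-code (Rule 4). [2 rule applications]
T10 needs fewer.

T10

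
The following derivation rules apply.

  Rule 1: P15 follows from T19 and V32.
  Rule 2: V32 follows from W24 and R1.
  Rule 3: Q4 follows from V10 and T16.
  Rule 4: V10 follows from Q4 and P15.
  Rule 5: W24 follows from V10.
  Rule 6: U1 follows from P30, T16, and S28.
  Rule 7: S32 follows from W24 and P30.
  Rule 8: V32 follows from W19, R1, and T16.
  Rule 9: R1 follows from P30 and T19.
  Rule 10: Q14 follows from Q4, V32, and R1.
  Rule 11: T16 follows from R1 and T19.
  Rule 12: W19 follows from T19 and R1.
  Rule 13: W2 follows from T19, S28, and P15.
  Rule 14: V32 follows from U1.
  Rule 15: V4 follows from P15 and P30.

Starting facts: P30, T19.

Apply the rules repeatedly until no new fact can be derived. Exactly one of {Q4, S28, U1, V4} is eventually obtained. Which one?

From P30 and T19, Rule 9 gives R1.
From R1 and T19, Rule 11 gives T16.
T19 and R1 hold, so W19 follows (Rule 12).
W19, R1, and T16 hold, so V32 follows (Rule 8).
From T19 and V32, Rule 1 gives P15.
From P15 and P30, Rule 15 gives V4.
U1 would need P30, T16, and S28 (Rule 6), but S28 is never established. Q4 would need V10 and T16 (Rule 3), but V10 is never established. No rule produces S28, and it is not given.

V4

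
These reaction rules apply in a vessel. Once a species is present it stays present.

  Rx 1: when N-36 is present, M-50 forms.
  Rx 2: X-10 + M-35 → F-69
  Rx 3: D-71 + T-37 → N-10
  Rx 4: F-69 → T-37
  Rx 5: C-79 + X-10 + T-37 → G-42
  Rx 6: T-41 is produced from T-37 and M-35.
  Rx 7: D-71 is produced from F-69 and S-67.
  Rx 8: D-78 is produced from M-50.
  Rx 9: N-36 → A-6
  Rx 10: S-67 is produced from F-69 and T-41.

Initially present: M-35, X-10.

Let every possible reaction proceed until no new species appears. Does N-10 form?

Yes

X-10 and M-35 present → F-69 forms (Rx 2).
F-69 present → T-37 forms (Rx 4).
T-37 and M-35 present → T-41 forms (Rx 6).
F-69 and T-41 present → S-67 forms (Rx 10).
F-69 and S-67 present → D-71 forms (Rx 7).
D-71 and T-37 present → N-10 forms (Rx 3).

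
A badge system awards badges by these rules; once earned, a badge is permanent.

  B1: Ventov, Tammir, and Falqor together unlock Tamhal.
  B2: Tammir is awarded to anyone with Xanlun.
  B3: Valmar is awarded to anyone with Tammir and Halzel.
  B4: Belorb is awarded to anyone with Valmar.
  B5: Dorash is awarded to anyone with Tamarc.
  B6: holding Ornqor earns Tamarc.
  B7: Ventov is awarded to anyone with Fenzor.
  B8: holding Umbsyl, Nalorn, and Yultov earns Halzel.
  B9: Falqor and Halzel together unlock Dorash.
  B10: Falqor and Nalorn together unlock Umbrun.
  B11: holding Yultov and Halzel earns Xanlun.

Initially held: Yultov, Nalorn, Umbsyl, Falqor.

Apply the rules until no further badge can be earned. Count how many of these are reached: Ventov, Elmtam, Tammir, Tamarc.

With Umbsyl, Nalorn, and Yultov, Halzel is earned (B8).
With Yultov and Halzel, Xanlun is earned (B11).
With Xanlun, Tammir is earned (B2).
Ventov would need Fenzor (B7), but Fenzor is never earned.
No rule produces Elmtam, and it is not given.
Tammir: reached.
Tamarc would need Ornqor (B6), but Ornqor is never earned.
Reached: Tammir — 1 of the 4.

1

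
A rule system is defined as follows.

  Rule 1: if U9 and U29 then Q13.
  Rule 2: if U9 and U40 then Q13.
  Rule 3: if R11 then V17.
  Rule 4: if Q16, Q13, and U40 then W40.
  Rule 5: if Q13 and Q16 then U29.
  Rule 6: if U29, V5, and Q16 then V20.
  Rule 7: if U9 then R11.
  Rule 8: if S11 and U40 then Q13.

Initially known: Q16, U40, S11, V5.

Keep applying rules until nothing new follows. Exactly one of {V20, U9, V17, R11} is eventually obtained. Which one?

S11 and U40 hold, so Q13 follows (Rule 8).
Q13 and Q16 hold, so U29 follows (Rule 5).
U29, V5, and Q16 hold, so V20 follows (Rule 6).
No rule produces U9, and it is not given. V17 would need R11 (Rule 3), but R11 is never established. R11 would need U9 (Rule 7), but U9 is never established.

V20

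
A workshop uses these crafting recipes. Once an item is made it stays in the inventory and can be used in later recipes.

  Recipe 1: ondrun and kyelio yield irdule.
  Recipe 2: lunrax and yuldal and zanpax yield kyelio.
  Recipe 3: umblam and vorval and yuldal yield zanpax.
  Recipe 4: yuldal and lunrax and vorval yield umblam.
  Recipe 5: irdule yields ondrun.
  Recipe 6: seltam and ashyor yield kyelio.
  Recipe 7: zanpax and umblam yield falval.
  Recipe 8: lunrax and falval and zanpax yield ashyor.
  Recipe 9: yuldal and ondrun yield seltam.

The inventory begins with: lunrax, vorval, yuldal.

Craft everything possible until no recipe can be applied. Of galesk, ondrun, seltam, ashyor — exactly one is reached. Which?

ashyor

Using Recipe 4, yuldal, lunrax, and vorval make umblam.
Using Recipe 3, umblam, vorval, and yuldal make zanpax.
Using Recipe 7, zanpax and umblam make falval.
lunrax and falval and zanpax → ashyor (Recipe 8).
No rule produces galesk, and it is not given. ondrun would need irdule (Recipe 5), but irdule is never obtained. seltam would need yuldal and ondrun (Recipe 9), but ondrun is never obtained.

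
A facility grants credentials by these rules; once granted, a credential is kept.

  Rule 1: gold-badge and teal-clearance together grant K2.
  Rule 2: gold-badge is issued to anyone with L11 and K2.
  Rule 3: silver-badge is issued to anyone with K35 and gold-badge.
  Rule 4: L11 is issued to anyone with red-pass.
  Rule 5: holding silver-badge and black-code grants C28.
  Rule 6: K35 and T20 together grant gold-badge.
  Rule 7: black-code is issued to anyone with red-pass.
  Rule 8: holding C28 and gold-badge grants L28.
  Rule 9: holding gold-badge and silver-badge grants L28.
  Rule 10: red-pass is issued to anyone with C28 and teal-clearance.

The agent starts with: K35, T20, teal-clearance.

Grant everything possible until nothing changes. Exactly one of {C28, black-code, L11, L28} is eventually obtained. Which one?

L28

Holding K35 and T20 grants gold-badge (Rule 6).
Holding K35 and gold-badge grants silver-badge (Rule 3).
Holding gold-badge and silver-badge grants L28 (Rule 9).
C28 would need silver-badge and black-code (Rule 5), but black-code is never granted. L11 would need red-pass (Rule 4), but red-pass is never granted. black-code would need red-pass (Rule 7), but red-pass is never granted.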